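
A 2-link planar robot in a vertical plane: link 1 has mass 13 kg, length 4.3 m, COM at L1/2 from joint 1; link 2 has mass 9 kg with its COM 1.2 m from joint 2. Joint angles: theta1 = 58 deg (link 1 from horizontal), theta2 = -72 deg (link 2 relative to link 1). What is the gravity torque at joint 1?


Horizontal distance from joint 1 to link-1 COM:
  x_c1 = (L1/2)*cos(t1) = 2.15 * 0.5299 = 1.1393 m
Horizontal distance from joint 1 to link-2 COM:
  x_c2 = L1*cos(t1) + Lc2*cos(t1+t2)
       = 4.3*0.5299 + 1.2*0.9703 = 3.443 m
tau1 = m1*g*x_c1 + m2*g*x_c2
     = 13*9.81*1.1393 + 9*9.81*3.443
     = 145.2983 + 303.9832
     = 449.2814 Nm


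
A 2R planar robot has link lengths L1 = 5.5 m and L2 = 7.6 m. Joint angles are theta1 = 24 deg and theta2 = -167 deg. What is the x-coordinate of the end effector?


Convert angles to radians: theta1 = 0.4189, theta2 = -2.9147
x = L1*cos(theta1) + L2*cos(theta1+theta2)
x = 5.0245 + -6.0696
x = -1.0451


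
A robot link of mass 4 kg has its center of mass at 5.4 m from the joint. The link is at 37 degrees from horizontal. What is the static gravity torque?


tau = m*g*L*cos(angle)
= 4 * 9.81 * 5.4 * cos(37 deg)
= 4 * 9.81 * 5.4 * 0.7986
= 169.2277 Nm


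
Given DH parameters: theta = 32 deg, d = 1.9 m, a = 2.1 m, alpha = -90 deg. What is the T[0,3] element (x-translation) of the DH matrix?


T[0,3] = a * cos(theta)
= 2.1 * cos(32 deg)
= 2.1 * 0.848
= 1.7809


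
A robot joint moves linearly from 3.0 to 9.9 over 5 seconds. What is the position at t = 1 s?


s = t/T = 1/5 = 0.2
p(t) = p0 + (pf-p0)*s
= 3.0 + (9.9 - 3.0) * 0.2
= 4.38


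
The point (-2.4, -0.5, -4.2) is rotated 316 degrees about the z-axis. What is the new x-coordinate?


Rotation about z-axis: x' = x*cos(theta) - y*sin(theta)
= -2.4 * 0.7193 - -0.5 * -0.6947
= -2.0737


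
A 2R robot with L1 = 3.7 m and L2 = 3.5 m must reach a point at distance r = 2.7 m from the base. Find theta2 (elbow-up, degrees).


cos(theta2) = (r^2 - L1^2 - L2^2) / (2*L1*L2)
cos(theta2) = (7.29 - 13.69 - 12.25) / 25.9
cos(theta2) = -0.720077
theta2 = 136.0609 degrees


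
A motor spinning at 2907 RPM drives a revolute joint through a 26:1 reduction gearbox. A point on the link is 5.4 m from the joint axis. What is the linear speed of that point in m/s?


omega_motor = 2907 * 2*pi/60 = 304.4203 rad/s
omega_joint = omega_motor / 26 = 11.7085 rad/s
v = omega_joint * r = 11.7085 * 5.4
= 63.2258 m/s


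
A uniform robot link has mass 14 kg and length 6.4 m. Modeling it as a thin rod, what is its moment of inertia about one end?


I = (1/3) * m * L^2
= (1/3) * 14 * 6.4^2
= 0.333333 * 14 * 40.96
= 191.1467 kg*m^2


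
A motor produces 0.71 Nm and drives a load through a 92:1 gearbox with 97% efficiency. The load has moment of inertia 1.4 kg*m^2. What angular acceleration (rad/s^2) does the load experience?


tau_out = tau_motor * N * eta
= 0.71 * 92 * 0.97 = 63.3604 Nm
alpha = tau_out / I = 63.3604 / 1.4
= 45.2574 rad/s^2


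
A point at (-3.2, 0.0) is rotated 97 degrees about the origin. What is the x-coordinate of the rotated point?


x' = x*cos(theta) - y*sin(theta)
cos(97 deg) = -0.1219, sin(97 deg) = 0.9925
x' = -3.2 * -0.1219 - 0.0 * 0.9925
= 0.39 - 0.0
= 0.39


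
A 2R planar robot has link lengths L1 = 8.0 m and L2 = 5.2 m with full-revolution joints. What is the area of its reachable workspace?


r_max = L1 + L2 = 13.2 m
r_min = |L1 - L2| = 2.8 m
Area = pi*(r_max^2 - r_min^2)
= pi*(174.24 - 7.84)
= pi * 166.4
= 522.761 m^2


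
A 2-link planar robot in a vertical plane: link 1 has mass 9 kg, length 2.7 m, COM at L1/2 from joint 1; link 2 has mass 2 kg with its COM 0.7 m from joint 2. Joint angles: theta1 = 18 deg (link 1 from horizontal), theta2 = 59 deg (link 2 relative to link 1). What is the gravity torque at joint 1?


Horizontal distance from joint 1 to link-1 COM:
  x_c1 = (L1/2)*cos(t1) = 1.35 * 0.9511 = 1.2839 m
Horizontal distance from joint 1 to link-2 COM:
  x_c2 = L1*cos(t1) + Lc2*cos(t1+t2)
       = 2.7*0.9511 + 0.7*0.225 = 2.7253 m
tau1 = m1*g*x_c1 + m2*g*x_c2
     = 9*9.81*1.2839 + 2*9.81*2.7253
     = 113.3579 + 53.4707
     = 166.8286 Nm


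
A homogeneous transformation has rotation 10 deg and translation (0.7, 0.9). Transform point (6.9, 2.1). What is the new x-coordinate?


x' = cos(theta)*px - sin(theta)*py + tx
= 0.9848*6.9 - 0.1736*2.1 + 0.7
= 7.1305


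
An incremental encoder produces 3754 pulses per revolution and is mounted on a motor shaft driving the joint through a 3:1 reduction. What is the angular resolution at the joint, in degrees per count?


counts per rev = 3754
effective counts at joint = 3754 * 3 = 11262
resolution = 360 / 11262
= 0.032 deg/count


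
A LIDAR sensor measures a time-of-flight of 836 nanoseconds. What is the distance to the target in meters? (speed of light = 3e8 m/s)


tof = 836 ns = 8.36e-07 s
dist = c * tof / 2
= 3e8 * 8.36e-07 / 2
= 125.4 m


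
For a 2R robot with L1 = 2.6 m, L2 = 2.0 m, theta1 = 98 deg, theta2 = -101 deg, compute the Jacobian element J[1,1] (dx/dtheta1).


J[1,1] = -L1*sin(t1) - L2*sin(t1+t2)
= -2.6*sin(98) - 2.0*sin(-3)
= -2.47


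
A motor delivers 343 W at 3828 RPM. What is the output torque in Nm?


omega = 3828 * 2*pi/60 = 400.8672 rad/s
tau = P / omega = 343 / 400.8672
= 0.8556 Nm


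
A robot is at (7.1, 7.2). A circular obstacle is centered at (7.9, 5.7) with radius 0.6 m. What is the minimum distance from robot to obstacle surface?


center_dist = sqrt((7.1-7.9)^2 + (7.2-5.7)^2)
= sqrt(0.64 + 2.25)
= 1.7
min_dist = center_dist - radius = 1.7 - 0.6 = 1.1 m


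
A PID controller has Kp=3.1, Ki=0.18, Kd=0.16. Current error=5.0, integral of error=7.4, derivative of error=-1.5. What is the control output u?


u = Kp*e + Ki*int(e) + Kd*de/dt
= 3.1*5.0 + 0.18*7.4 + 0.16*(-1.5)
= 15.5 + 1.332 + -0.24
= 16.592


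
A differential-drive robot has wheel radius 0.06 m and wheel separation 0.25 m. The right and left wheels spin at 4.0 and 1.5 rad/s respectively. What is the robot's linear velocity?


vR = r*wR = 0.06*4.0 = 0.24 m/s
vL = r*wL = 0.06*1.5 = 0.09 m/s
v = (vR+vL)/2 = 0.165 m/s
omega = (vR-vL)/L = 0.6 rad/s
linear velocity = 0.165 m/s


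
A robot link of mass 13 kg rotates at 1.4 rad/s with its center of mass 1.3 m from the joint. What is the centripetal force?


F = m * omega^2 * r
= 13 * 1.4^2 * 1.3
= 13 * 1.96 * 1.3
= 33.124 N


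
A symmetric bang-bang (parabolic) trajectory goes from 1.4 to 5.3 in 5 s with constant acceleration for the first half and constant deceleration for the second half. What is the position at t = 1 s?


Symmetric rest-to-rest: each phase covers (pf-p0)/2 in time T/2. 0.5*a*(T/2)^2 = (pf-p0)/2 => a = 4*(pf-p0)/T^2
a = 4*(5.3-1.4)/5^2 = 0.624
t = 1 is in the acceleration phase (t <= T/2).
p = p0 + 0.5*a*t^2 = 1.4 + 0.5*0.624*1^2
= 1.712


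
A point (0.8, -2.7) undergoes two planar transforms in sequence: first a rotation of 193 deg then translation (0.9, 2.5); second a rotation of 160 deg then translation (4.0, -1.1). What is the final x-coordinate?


After transform 1:
x1 = cos(193)*0.8 - sin(193)*-2.7 + 0.9 = -0.4869
y1 = sin(193)*0.8 + cos(193)*-2.7 + 2.5 = 4.9508
After transform 2:
x2 = cos(160)*-0.4869 - sin(160)*4.9508 + 4.0
= 2.7642


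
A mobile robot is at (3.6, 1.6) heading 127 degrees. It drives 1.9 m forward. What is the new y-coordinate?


y_new = y0 + d*sin(theta)
= 1.6 + 1.9*sin(127)
= 1.6 + 1.5174
= 3.1174


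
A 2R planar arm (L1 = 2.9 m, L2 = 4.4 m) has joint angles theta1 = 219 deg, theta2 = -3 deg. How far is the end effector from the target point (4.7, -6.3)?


End effector via forward kinematics:
x = L1*cos(t1) + L2*cos(t1+t2) = -5.8134
y = L1*sin(t1) + L2*sin(t1+t2) = -4.4113
Distance to target:
d = sqrt((4.7 - -5.8134)^2 + (-6.3 - -4.4113)^2)
= sqrt(110.5315 + 3.5672)
= 10.6817 m


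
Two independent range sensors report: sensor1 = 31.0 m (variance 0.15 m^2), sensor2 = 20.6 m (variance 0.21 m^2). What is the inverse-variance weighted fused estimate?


w1 = (1/var1) / (1/var1 + 1/var2)
   = 6.6667 / (6.6667 + 4.7619) = 0.5833
w2 = 1 - w1 = 0.4167
fused = w1*s1 + w2*s2 = 18.0833 + 8.5833
= 26.6667 m


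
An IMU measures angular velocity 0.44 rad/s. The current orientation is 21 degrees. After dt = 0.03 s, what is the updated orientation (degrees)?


delta_theta = w * dt = 0.44 * 0.03 = 0.0132 rad
= 0.7563 deg
theta_new = 21 + 0.7563 = 21.7563 deg


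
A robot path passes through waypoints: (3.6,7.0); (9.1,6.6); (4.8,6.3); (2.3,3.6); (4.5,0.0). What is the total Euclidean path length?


Segment lengths:
  seg1 = sqrt((5.5)^2 + (-0.4)^2) = 5.5145
  seg2 = sqrt((-4.3)^2 + (-0.3)^2) = 4.3105
  seg3 = sqrt((-2.5)^2 + (-2.7)^2) = 3.6797
  seg4 = sqrt((2.2)^2 + (-3.6)^2) = 4.219
Total = 17.7237


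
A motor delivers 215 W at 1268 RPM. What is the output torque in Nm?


omega = 1268 * 2*pi/60 = 132.7846 rad/s
tau = P / omega = 215 / 132.7846
= 1.6192 Nm


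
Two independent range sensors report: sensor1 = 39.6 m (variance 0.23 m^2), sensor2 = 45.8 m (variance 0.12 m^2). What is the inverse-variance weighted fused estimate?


w1 = (1/var1) / (1/var1 + 1/var2)
   = 4.3478 / (4.3478 + 8.3333) = 0.3429
w2 = 1 - w1 = 0.6571
fused = w1*s1 + w2*s2 = 13.5771 + 30.0971
= 43.6743 m


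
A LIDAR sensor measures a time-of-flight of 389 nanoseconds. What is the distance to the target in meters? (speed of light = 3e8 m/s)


tof = 389 ns = 3.89e-07 s
dist = c * tof / 2
= 3e8 * 3.89e-07 / 2
= 58.35 m


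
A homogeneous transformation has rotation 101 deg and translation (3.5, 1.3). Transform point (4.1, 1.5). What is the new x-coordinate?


x' = cos(theta)*px - sin(theta)*py + tx
= -0.1908*4.1 - 0.9816*1.5 + 3.5
= 1.2452


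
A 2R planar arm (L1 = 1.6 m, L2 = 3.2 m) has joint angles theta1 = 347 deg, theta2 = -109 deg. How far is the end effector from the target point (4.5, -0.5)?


End effector via forward kinematics:
x = L1*cos(t1) + L2*cos(t1+t2) = -0.1367
y = L1*sin(t1) + L2*sin(t1+t2) = -3.0737
Distance to target:
d = sqrt((4.5 - -0.1367)^2 + (-0.5 - -3.0737)^2)
= sqrt(21.4994 + 6.6238)
= 5.3031 m


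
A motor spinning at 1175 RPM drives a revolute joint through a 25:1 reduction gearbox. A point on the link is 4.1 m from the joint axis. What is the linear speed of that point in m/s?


omega_motor = 1175 * 2*pi/60 = 123.0457 rad/s
omega_joint = omega_motor / 25 = 4.9218 rad/s
v = omega_joint * r = 4.9218 * 4.1
= 20.1795 m/s


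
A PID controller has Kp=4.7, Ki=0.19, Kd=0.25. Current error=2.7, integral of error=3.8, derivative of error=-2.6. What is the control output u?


u = Kp*e + Ki*int(e) + Kd*de/dt
= 4.7*2.7 + 0.19*3.8 + 0.25*(-2.6)
= 12.69 + 0.722 + -0.65
= 12.762


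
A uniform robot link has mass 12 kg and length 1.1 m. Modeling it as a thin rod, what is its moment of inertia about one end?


I = (1/3) * m * L^2
= (1/3) * 12 * 1.1^2
= 0.333333 * 12 * 1.21
= 4.84 kg*m^2


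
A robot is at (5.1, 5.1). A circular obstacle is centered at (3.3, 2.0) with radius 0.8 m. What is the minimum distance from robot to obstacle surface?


center_dist = sqrt((5.1-3.3)^2 + (5.1-2.0)^2)
= sqrt(3.24 + 9.61)
= 3.5847
min_dist = center_dist - radius = 3.5847 - 0.8 = 2.7847 m


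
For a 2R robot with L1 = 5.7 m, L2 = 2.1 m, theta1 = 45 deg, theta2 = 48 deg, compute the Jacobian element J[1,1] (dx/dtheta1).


J[1,1] = -L1*sin(t1) - L2*sin(t1+t2)
= -5.7*sin(45) - 2.1*sin(93)
= -6.1276


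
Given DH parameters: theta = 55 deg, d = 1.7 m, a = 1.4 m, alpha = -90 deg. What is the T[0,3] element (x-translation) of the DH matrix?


T[0,3] = a * cos(theta)
= 1.4 * cos(55 deg)
= 1.4 * 0.5736
= 0.803


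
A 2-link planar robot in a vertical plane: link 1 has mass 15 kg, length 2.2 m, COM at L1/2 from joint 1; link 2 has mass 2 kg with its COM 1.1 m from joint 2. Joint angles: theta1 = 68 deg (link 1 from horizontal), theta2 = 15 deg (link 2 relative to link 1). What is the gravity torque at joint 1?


Horizontal distance from joint 1 to link-1 COM:
  x_c1 = (L1/2)*cos(t1) = 1.1 * 0.3746 = 0.4121 m
Horizontal distance from joint 1 to link-2 COM:
  x_c2 = L1*cos(t1) + Lc2*cos(t1+t2)
       = 2.2*0.3746 + 1.1*0.1219 = 0.9582 m
tau1 = m1*g*x_c1 + m2*g*x_c2
     = 15*9.81*0.4121 + 2*9.81*0.9582
     = 60.6357 + 18.7997
     = 79.4354 Nm


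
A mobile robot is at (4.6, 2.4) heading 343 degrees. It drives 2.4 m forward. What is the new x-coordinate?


x_new = x0 + d*cos(theta)
= 4.6 + 2.4*cos(343)
= 4.6 + 2.2951
= 6.8951


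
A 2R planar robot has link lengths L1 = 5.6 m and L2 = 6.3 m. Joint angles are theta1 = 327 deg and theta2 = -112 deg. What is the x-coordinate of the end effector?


Convert angles to radians: theta1 = 5.7072, theta2 = -1.9548
x = L1*cos(theta1) + L2*cos(theta1+theta2)
x = 4.6966 + -5.1607
x = -0.4641


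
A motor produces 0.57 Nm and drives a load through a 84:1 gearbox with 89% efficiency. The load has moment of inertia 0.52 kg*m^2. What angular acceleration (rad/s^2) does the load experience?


tau_out = tau_motor * N * eta
= 0.57 * 84 * 0.89 = 42.6132 Nm
alpha = tau_out / I = 42.6132 / 0.52
= 81.9485 rad/s^2


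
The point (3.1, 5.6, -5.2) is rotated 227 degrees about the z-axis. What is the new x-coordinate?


Rotation about z-axis: x' = x*cos(theta) - y*sin(theta)
= 3.1 * -0.682 - 5.6 * -0.7314
= 1.9814


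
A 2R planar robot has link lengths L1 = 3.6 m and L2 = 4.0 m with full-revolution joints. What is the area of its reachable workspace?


r_max = L1 + L2 = 7.6 m
r_min = |L1 - L2| = 0.4 m
Area = pi*(r_max^2 - r_min^2)
= pi*(57.76 - 0.16)
= pi * 57.6
= 180.9557 m^2


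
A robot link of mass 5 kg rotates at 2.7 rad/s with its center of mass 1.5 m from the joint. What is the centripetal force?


F = m * omega^2 * r
= 5 * 2.7^2 * 1.5
= 5 * 7.29 * 1.5
= 54.675 N


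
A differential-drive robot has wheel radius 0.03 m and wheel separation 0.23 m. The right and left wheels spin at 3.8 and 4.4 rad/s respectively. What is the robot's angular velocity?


vR = r*wR = 0.03*3.8 = 0.114 m/s
vL = r*wL = 0.03*4.4 = 0.132 m/s
v = (vR+vL)/2 = 0.123 m/s
omega = (vR-vL)/L = -0.0783 rad/s
angular velocity = -0.0783 rad/s


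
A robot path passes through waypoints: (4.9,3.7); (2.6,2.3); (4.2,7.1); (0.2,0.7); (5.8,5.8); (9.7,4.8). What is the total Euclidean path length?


Segment lengths:
  seg1 = sqrt((-2.3)^2 + (-1.4)^2) = 2.6926
  seg2 = sqrt((1.6)^2 + (4.8)^2) = 5.0596
  seg3 = sqrt((-4.0)^2 + (-6.4)^2) = 7.5472
  seg4 = sqrt((5.6)^2 + (5.1)^2) = 7.5743
  seg5 = sqrt((3.9)^2 + (-1.0)^2) = 4.0262
Total = 26.8999


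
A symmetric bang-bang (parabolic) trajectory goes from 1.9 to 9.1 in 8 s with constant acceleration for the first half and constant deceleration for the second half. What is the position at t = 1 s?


Symmetric rest-to-rest: each phase covers (pf-p0)/2 in time T/2. 0.5*a*(T/2)^2 = (pf-p0)/2 => a = 4*(pf-p0)/T^2
a = 4*(9.1-1.9)/8^2 = 0.45
t = 1 is in the acceleration phase (t <= T/2).
p = p0 + 0.5*a*t^2 = 1.9 + 0.5*0.45*1^2
= 2.125


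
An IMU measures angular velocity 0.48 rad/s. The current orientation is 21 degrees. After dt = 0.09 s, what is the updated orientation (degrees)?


delta_theta = w * dt = 0.48 * 0.09 = 0.0432 rad
= 2.4752 deg
theta_new = 21 + 2.4752 = 23.4752 deg


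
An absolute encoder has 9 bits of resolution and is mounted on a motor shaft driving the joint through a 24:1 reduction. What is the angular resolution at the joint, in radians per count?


counts = 2^9 = 512
effective counts at joint = 512 * 24 = 12288
resolution = 2*pi / 12288
= 5.1133e-04 rad/count


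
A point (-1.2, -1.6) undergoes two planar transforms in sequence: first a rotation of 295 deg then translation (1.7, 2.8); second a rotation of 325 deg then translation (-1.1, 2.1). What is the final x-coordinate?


After transform 1:
x1 = cos(295)*-1.2 - sin(295)*-1.6 + 1.7 = -0.2572
y1 = sin(295)*-1.2 + cos(295)*-1.6 + 2.8 = 3.2114
After transform 2:
x2 = cos(325)*-0.2572 - sin(325)*3.2114 + -1.1
= 0.5313


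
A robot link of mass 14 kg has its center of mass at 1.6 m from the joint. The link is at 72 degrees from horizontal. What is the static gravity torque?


tau = m*g*L*cos(angle)
= 14 * 9.81 * 1.6 * cos(72 deg)
= 14 * 9.81 * 1.6 * 0.309
= 67.9046 Nm


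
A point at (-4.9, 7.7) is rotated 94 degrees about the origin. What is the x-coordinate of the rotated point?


x' = x*cos(theta) - y*sin(theta)
cos(94 deg) = -0.0698, sin(94 deg) = 0.9976
x' = -4.9 * -0.0698 - 7.7 * 0.9976
= 0.3418 - 7.6812
= -7.3394


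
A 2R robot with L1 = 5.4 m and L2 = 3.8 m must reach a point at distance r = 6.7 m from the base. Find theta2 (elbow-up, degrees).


cos(theta2) = (r^2 - L1^2 - L2^2) / (2*L1*L2)
cos(theta2) = (44.89 - 29.16 - 14.44) / 41.04
cos(theta2) = 0.031433
theta2 = 88.1987 degrees


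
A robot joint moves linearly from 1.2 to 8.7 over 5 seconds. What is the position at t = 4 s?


s = t/T = 4/5 = 0.8
p(t) = p0 + (pf-p0)*s
= 1.2 + (8.7 - 1.2) * 0.8
= 7.2


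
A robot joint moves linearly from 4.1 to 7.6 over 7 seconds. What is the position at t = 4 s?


s = t/T = 4/7 = 0.5714
p(t) = p0 + (pf-p0)*s
= 4.1 + (7.6 - 4.1) * 0.5714
= 6.1


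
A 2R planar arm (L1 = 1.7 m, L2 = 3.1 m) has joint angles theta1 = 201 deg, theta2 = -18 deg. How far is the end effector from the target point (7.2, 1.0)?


End effector via forward kinematics:
x = L1*cos(t1) + L2*cos(t1+t2) = -4.6828
y = L1*sin(t1) + L2*sin(t1+t2) = -0.7715
Distance to target:
d = sqrt((7.2 - -4.6828)^2 + (1.0 - -0.7715)^2)
= sqrt(141.2018 + 3.1381)
= 12.0142 m


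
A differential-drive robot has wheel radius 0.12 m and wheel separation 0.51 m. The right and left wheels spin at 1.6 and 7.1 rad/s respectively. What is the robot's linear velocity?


vR = r*wR = 0.12*1.6 = 0.192 m/s
vL = r*wL = 0.12*7.1 = 0.852 m/s
v = (vR+vL)/2 = 0.522 m/s
omega = (vR-vL)/L = -1.2941 rad/s
linear velocity = 0.522 m/s


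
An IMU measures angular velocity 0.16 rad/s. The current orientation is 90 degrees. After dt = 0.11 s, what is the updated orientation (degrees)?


delta_theta = w * dt = 0.16 * 0.11 = 0.0176 rad
= 1.0084 deg
theta_new = 90 + 1.0084 = 91.0084 deg


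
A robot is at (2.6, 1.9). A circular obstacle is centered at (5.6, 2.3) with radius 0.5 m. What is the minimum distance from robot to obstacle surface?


center_dist = sqrt((2.6-5.6)^2 + (1.9-2.3)^2)
= sqrt(9.0 + 0.16)
= 3.0265
min_dist = center_dist - radius = 3.0265 - 0.5 = 2.5265 m


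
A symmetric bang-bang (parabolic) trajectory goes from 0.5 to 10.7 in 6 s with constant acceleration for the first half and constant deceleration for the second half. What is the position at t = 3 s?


Symmetric rest-to-rest: each phase covers (pf-p0)/2 in time T/2. 0.5*a*(T/2)^2 = (pf-p0)/2 => a = 4*(pf-p0)/T^2
a = 4*(10.7-0.5)/6^2 = 1.1333
t = 3 is in the acceleration phase (t <= T/2).
p = p0 + 0.5*a*t^2 = 0.5 + 0.5*1.1333*3^2
= 5.6


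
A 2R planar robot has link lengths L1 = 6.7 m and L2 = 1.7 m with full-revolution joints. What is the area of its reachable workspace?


r_max = L1 + L2 = 8.4 m
r_min = |L1 - L2| = 5.0 m
Area = pi*(r_max^2 - r_min^2)
= pi*(70.56 - 25.0)
= pi * 45.56
= 143.131 m^2


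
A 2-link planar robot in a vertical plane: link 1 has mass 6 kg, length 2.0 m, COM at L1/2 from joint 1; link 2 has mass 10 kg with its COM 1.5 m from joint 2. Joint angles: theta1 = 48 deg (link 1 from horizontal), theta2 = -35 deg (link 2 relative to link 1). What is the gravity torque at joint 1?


Horizontal distance from joint 1 to link-1 COM:
  x_c1 = (L1/2)*cos(t1) = 1.0 * 0.6691 = 0.6691 m
Horizontal distance from joint 1 to link-2 COM:
  x_c2 = L1*cos(t1) + Lc2*cos(t1+t2)
       = 2.0*0.6691 + 1.5*0.9744 = 2.7998 m
tau1 = m1*g*x_c1 + m2*g*x_c2
     = 6*9.81*0.6691 + 10*9.81*2.7998
     = 39.385 + 274.662
     = 314.047 Nm


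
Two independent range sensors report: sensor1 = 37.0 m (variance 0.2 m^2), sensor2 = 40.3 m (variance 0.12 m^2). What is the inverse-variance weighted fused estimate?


w1 = (1/var1) / (1/var1 + 1/var2)
   = 5.0 / (5.0 + 8.3333) = 0.375
w2 = 1 - w1 = 0.625
fused = w1*s1 + w2*s2 = 13.875 + 25.1875
= 39.0625 m


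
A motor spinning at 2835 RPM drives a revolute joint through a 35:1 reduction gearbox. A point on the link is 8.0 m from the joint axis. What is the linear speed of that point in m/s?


omega_motor = 2835 * 2*pi/60 = 296.8805 rad/s
omega_joint = omega_motor / 35 = 8.4823 rad/s
v = omega_joint * r = 8.4823 * 8.0
= 67.8584 m/s


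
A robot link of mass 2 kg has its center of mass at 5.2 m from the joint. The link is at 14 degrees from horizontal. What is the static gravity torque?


tau = m*g*L*cos(angle)
= 2 * 9.81 * 5.2 * cos(14 deg)
= 2 * 9.81 * 5.2 * 0.9703
= 98.9935 Nm


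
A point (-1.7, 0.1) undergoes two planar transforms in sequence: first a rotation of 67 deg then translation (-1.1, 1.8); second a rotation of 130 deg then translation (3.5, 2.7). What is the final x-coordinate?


After transform 1:
x1 = cos(67)*-1.7 - sin(67)*0.1 + -1.1 = -1.8563
y1 = sin(67)*-1.7 + cos(67)*0.1 + 1.8 = 0.2742
After transform 2:
x2 = cos(130)*-1.8563 - sin(130)*0.2742 + 3.5
= 4.4831


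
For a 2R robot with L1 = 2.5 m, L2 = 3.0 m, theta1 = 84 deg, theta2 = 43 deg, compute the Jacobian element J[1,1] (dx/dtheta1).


J[1,1] = -L1*sin(t1) - L2*sin(t1+t2)
= -2.5*sin(84) - 3.0*sin(127)
= -4.8822


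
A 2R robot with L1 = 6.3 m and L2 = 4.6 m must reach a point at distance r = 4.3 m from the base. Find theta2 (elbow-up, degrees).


cos(theta2) = (r^2 - L1^2 - L2^2) / (2*L1*L2)
cos(theta2) = (18.49 - 39.69 - 21.16) / 57.96
cos(theta2) = -0.730849
theta2 = 136.9576 degrees


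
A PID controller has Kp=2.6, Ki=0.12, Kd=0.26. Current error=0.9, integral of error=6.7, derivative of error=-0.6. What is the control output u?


u = Kp*e + Ki*int(e) + Kd*de/dt
= 2.6*0.9 + 0.12*6.7 + 0.26*(-0.6)
= 2.34 + 0.804 + -0.156
= 2.988


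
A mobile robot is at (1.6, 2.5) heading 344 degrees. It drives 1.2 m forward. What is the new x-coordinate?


x_new = x0 + d*cos(theta)
= 1.6 + 1.2*cos(344)
= 1.6 + 1.1535
= 2.7535


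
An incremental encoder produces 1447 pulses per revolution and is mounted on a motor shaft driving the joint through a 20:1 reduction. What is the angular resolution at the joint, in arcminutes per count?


counts per rev = 1447
effective counts at joint = 1447 * 20 = 28940
resolution = 360*60 / 28940
= 0.7464 arcmin/count


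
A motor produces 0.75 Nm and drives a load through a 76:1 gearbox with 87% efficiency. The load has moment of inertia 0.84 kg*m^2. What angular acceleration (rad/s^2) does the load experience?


tau_out = tau_motor * N * eta
= 0.75 * 76 * 0.87 = 49.59 Nm
alpha = tau_out / I = 49.59 / 0.84
= 59.0357 rad/s^2


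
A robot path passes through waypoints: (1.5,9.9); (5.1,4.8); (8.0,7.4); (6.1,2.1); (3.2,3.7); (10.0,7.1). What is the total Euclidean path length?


Segment lengths:
  seg1 = sqrt((3.6)^2 + (-5.1)^2) = 6.2426
  seg2 = sqrt((2.9)^2 + (2.6)^2) = 3.8949
  seg3 = sqrt((-1.9)^2 + (-5.3)^2) = 5.6303
  seg4 = sqrt((-2.9)^2 + (1.6)^2) = 3.3121
  seg5 = sqrt((6.8)^2 + (3.4)^2) = 7.6026
Total = 26.6825


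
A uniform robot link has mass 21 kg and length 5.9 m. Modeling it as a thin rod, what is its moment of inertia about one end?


I = (1/3) * m * L^2
= (1/3) * 21 * 5.9^2
= 0.333333 * 21 * 34.81
= 243.67 kg*m^2


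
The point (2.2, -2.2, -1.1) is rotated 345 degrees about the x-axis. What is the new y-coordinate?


Rotation about x-axis: y' = y*cos(theta) - z*sin(theta)
= -2.2 * 0.9659 - -1.1 * -0.2588
= -2.4097


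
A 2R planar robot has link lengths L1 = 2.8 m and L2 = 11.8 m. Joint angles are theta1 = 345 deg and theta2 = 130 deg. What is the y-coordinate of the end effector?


Convert angles to radians: theta1 = 6.0214, theta2 = 2.2689
y = L1*sin(theta1) + L2*sin(theta1+theta2)
y = -0.7247 + 10.6944
y = 9.9697


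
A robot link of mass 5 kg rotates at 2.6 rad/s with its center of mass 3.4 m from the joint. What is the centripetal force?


F = m * omega^2 * r
= 5 * 2.6^2 * 3.4
= 5 * 6.76 * 3.4
= 114.92 N


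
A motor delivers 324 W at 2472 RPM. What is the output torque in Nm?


omega = 2472 * 2*pi/60 = 258.8672 rad/s
tau = P / omega = 324 / 258.8672
= 1.2516 Nm


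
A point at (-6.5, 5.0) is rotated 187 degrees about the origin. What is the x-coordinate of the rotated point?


x' = x*cos(theta) - y*sin(theta)
cos(187 deg) = -0.9925, sin(187 deg) = -0.1219
x' = -6.5 * -0.9925 - 5.0 * -0.1219
= 6.4515 - -0.6093
= 7.0609


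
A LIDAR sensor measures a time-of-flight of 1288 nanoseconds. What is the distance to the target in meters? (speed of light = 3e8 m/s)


tof = 1288 ns = 1.288e-06 s
dist = c * tof / 2
= 3e8 * 1.288e-06 / 2
= 193.2 m


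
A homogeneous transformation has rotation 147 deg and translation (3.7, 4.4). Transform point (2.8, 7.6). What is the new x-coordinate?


x' = cos(theta)*px - sin(theta)*py + tx
= -0.8387*2.8 - 0.5446*7.6 + 3.7
= -2.7875


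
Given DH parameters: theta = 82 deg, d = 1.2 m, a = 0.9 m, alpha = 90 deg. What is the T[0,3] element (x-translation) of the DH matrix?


T[0,3] = a * cos(theta)
= 0.9 * cos(82 deg)
= 0.9 * 0.1392
= 0.1253


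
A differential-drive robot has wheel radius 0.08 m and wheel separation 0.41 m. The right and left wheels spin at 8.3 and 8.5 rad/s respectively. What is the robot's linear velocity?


vR = r*wR = 0.08*8.3 = 0.664 m/s
vL = r*wL = 0.08*8.5 = 0.68 m/s
v = (vR+vL)/2 = 0.672 m/s
omega = (vR-vL)/L = -0.039 rad/s
linear velocity = 0.672 m/s


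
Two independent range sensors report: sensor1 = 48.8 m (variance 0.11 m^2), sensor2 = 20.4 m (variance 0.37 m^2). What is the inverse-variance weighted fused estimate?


w1 = (1/var1) / (1/var1 + 1/var2)
   = 9.0909 / (9.0909 + 2.7027) = 0.7708
w2 = 1 - w1 = 0.2292
fused = w1*s1 + w2*s2 = 37.6167 + 4.675
= 42.2917 m


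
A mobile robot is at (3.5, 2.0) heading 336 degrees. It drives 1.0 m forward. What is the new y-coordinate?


y_new = y0 + d*sin(theta)
= 2.0 + 1.0*sin(336)
= 2.0 + -0.4067
= 1.5933


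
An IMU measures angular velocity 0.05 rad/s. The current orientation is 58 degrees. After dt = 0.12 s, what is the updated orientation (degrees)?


delta_theta = w * dt = 0.05 * 0.12 = 0.006 rad
= 0.3438 deg
theta_new = 58 + 0.3438 = 58.3438 deg


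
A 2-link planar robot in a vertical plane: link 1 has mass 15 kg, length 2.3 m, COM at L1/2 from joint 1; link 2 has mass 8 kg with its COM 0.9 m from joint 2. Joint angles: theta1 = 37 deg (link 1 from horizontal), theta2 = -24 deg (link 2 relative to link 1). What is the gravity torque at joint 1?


Horizontal distance from joint 1 to link-1 COM:
  x_c1 = (L1/2)*cos(t1) = 1.15 * 0.7986 = 0.9184 m
Horizontal distance from joint 1 to link-2 COM:
  x_c2 = L1*cos(t1) + Lc2*cos(t1+t2)
       = 2.3*0.7986 + 0.9*0.9744 = 2.7138 m
tau1 = m1*g*x_c1 + m2*g*x_c2
     = 15*9.81*0.9184 + 8*9.81*2.7138
     = 135.1471 + 212.9786
     = 348.1257 Nm


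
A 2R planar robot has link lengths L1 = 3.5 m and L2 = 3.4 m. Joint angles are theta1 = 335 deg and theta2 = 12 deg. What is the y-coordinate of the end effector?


Convert angles to radians: theta1 = 5.8469, theta2 = 0.2094
y = L1*sin(theta1) + L2*sin(theta1+theta2)
y = -1.4792 + -0.7648
y = -2.244


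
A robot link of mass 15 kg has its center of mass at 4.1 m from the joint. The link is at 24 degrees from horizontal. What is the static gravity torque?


tau = m*g*L*cos(angle)
= 15 * 9.81 * 4.1 * cos(24 deg)
= 15 * 9.81 * 4.1 * 0.9135
= 551.1557 Nm


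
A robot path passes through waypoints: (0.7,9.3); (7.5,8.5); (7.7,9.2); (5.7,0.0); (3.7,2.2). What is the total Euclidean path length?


Segment lengths:
  seg1 = sqrt((6.8)^2 + (-0.8)^2) = 6.8469
  seg2 = sqrt((0.2)^2 + (0.7)^2) = 0.728
  seg3 = sqrt((-2.0)^2 + (-9.2)^2) = 9.4149
  seg4 = sqrt((-2.0)^2 + (2.2)^2) = 2.9732
Total = 19.963


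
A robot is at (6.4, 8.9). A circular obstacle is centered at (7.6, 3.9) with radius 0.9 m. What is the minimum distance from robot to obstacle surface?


center_dist = sqrt((6.4-7.6)^2 + (8.9-3.9)^2)
= sqrt(1.44 + 25.0)
= 5.142
min_dist = center_dist - radius = 5.142 - 0.9 = 4.242 m


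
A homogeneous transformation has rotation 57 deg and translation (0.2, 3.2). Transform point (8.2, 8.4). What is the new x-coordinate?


x' = cos(theta)*px - sin(theta)*py + tx
= 0.5446*8.2 - 0.8387*8.4 + 0.2
= -2.3788


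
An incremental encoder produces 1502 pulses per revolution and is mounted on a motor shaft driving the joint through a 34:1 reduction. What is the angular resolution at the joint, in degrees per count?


counts per rev = 1502
effective counts at joint = 1502 * 34 = 51068
resolution = 360 / 51068
= 0.007 deg/count


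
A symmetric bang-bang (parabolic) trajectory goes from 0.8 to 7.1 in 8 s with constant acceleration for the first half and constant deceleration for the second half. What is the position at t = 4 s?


Symmetric rest-to-rest: each phase covers (pf-p0)/2 in time T/2. 0.5*a*(T/2)^2 = (pf-p0)/2 => a = 4*(pf-p0)/T^2
a = 4*(7.1-0.8)/8^2 = 0.3937
t = 4 is in the acceleration phase (t <= T/2).
p = p0 + 0.5*a*t^2 = 0.8 + 0.5*0.3937*4^2
= 3.95


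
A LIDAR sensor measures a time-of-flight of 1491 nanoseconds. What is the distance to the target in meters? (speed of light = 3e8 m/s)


tof = 1491 ns = 1.491e-06 s
dist = c * tof / 2
= 3e8 * 1.491e-06 / 2
= 223.65 m


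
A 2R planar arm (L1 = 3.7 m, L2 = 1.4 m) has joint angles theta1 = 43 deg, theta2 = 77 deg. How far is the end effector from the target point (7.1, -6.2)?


End effector via forward kinematics:
x = L1*cos(t1) + L2*cos(t1+t2) = 2.006
y = L1*sin(t1) + L2*sin(t1+t2) = 3.7358
Distance to target:
d = sqrt((7.1 - 2.006)^2 + (-6.2 - 3.7358)^2)
= sqrt(25.9487 + 98.7207)
= 11.1655 m


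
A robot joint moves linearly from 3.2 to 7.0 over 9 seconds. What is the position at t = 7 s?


s = t/T = 7/9 = 0.7778
p(t) = p0 + (pf-p0)*s
= 3.2 + (7.0 - 3.2) * 0.7778
= 6.1556


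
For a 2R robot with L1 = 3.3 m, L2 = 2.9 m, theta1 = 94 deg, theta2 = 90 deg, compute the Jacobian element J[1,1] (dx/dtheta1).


J[1,1] = -L1*sin(t1) - L2*sin(t1+t2)
= -3.3*sin(94) - 2.9*sin(184)
= -3.0897


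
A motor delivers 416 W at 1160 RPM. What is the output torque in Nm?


omega = 1160 * 2*pi/60 = 121.4749 rad/s
tau = P / omega = 416 / 121.4749
= 3.4246 Nm


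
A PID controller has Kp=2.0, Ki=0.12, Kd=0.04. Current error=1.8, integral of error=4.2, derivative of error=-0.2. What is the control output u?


u = Kp*e + Ki*int(e) + Kd*de/dt
= 2.0*1.8 + 0.12*4.2 + 0.04*(-0.2)
= 3.6 + 0.504 + -0.008
= 4.096


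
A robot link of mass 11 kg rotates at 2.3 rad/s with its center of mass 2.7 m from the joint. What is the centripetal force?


F = m * omega^2 * r
= 11 * 2.3^2 * 2.7
= 11 * 5.29 * 2.7
= 157.113 N


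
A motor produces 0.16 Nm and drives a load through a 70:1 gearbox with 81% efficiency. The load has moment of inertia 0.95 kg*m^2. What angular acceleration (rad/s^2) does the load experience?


tau_out = tau_motor * N * eta
= 0.16 * 70 * 0.81 = 9.072 Nm
alpha = tau_out / I = 9.072 / 0.95
= 9.5495 rad/s^2


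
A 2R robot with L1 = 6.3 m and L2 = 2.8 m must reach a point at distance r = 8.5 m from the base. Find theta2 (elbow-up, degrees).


cos(theta2) = (r^2 - L1^2 - L2^2) / (2*L1*L2)
cos(theta2) = (72.25 - 39.69 - 7.84) / 35.28
cos(theta2) = 0.70068
theta2 = 45.5184 degrees


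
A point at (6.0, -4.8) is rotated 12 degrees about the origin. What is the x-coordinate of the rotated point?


x' = x*cos(theta) - y*sin(theta)
cos(12 deg) = 0.9781, sin(12 deg) = 0.2079
x' = 6.0 * 0.9781 - -4.8 * 0.2079
= 5.8689 - -0.998
= 6.8669


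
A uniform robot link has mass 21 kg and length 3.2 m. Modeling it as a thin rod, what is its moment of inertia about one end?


I = (1/3) * m * L^2
= (1/3) * 21 * 3.2^2
= 0.333333 * 21 * 10.24
= 71.68 kg*m^2


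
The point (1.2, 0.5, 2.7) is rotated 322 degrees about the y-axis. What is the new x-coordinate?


Rotation about y-axis: x' = x*cos(theta) + z*sin(theta)
= 1.2 * 0.788 + 2.7 * -0.6157
= -0.7167


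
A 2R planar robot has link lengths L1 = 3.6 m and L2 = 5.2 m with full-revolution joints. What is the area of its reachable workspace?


r_max = L1 + L2 = 8.8 m
r_min = |L1 - L2| = 1.6 m
Area = pi*(r_max^2 - r_min^2)
= pi*(77.44 - 2.56)
= pi * 74.88
= 235.2425 m^2


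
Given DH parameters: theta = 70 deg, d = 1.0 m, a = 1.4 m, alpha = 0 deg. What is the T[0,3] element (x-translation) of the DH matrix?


T[0,3] = a * cos(theta)
= 1.4 * cos(70 deg)
= 1.4 * 0.342
= 0.4788


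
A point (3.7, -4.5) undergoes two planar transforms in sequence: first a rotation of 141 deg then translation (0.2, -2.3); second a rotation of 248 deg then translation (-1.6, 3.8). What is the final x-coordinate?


After transform 1:
x1 = cos(141)*3.7 - sin(141)*-4.5 + 0.2 = 0.1565
y1 = sin(141)*3.7 + cos(141)*-4.5 + -2.3 = 3.5256
After transform 2:
x2 = cos(248)*0.1565 - sin(248)*3.5256 + -1.6
= 1.6103


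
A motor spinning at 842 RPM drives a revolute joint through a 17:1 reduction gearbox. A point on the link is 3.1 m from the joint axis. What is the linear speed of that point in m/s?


omega_motor = 842 * 2*pi/60 = 88.174 rad/s
omega_joint = omega_motor / 17 = 5.1867 rad/s
v = omega_joint * r = 5.1867 * 3.1
= 16.0788 m/s


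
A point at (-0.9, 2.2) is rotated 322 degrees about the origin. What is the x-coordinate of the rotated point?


x' = x*cos(theta) - y*sin(theta)
cos(322 deg) = 0.788, sin(322 deg) = -0.6157
x' = -0.9 * 0.788 - 2.2 * -0.6157
= -0.7092 - -1.3545
= 0.6452


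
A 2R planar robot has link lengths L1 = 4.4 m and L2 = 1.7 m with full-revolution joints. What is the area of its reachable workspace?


r_max = L1 + L2 = 6.1 m
r_min = |L1 - L2| = 2.7 m
Area = pi*(r_max^2 - r_min^2)
= pi*(37.21 - 7.29)
= pi * 29.92
= 93.9965 m^2


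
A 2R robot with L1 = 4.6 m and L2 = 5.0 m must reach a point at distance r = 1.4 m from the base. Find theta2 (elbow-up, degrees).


cos(theta2) = (r^2 - L1^2 - L2^2) / (2*L1*L2)
cos(theta2) = (1.96 - 21.16 - 25.0) / 46.0
cos(theta2) = -0.96087
theta2 = 163.9187 degrees


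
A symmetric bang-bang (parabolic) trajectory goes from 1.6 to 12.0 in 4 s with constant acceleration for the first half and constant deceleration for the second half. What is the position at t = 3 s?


Symmetric rest-to-rest: each phase covers (pf-p0)/2 in time T/2. 0.5*a*(T/2)^2 = (pf-p0)/2 => a = 4*(pf-p0)/T^2
a = 4*(12.0-1.6)/4^2 = 2.6
t = 3 is in the deceleration phase (t > T/2).
p = pf - 0.5*a*(T-t)^2 = 12.0 - 0.5*2.6*1^2
= 10.7


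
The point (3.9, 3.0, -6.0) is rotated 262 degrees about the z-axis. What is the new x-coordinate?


Rotation about z-axis: x' = x*cos(theta) - y*sin(theta)
= 3.9 * -0.1392 - 3.0 * -0.9903
= 2.428


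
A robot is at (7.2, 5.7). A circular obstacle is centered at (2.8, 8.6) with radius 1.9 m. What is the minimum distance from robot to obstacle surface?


center_dist = sqrt((7.2-2.8)^2 + (5.7-8.6)^2)
= sqrt(19.36 + 8.41)
= 5.2697
min_dist = center_dist - radius = 5.2697 - 1.9 = 3.3697 m


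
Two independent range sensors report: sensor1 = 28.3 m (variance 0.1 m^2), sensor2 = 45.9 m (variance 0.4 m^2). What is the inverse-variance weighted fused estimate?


w1 = (1/var1) / (1/var1 + 1/var2)
   = 10.0 / (10.0 + 2.5) = 0.8
w2 = 1 - w1 = 0.2
fused = w1*s1 + w2*s2 = 22.64 + 9.18
= 31.82 m


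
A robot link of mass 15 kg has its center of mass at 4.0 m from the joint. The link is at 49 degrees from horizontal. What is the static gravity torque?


tau = m*g*L*cos(angle)
= 15 * 9.81 * 4.0 * cos(49 deg)
= 15 * 9.81 * 4.0 * 0.6561
= 386.1563 Nm


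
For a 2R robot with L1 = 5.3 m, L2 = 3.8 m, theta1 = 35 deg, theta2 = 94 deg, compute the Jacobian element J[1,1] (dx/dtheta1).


J[1,1] = -L1*sin(t1) - L2*sin(t1+t2)
= -5.3*sin(35) - 3.8*sin(129)
= -5.9931


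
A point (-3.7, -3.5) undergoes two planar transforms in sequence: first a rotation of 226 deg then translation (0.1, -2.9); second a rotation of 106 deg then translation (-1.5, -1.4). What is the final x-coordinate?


After transform 1:
x1 = cos(226)*-3.7 - sin(226)*-3.5 + 0.1 = 0.1525
y1 = sin(226)*-3.7 + cos(226)*-3.5 + -2.9 = 2.1929
After transform 2:
x2 = cos(106)*0.1525 - sin(106)*2.1929 + -1.5
= -3.65


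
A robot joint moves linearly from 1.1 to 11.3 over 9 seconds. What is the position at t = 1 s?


s = t/T = 1/9 = 0.1111
p(t) = p0 + (pf-p0)*s
= 1.1 + (11.3 - 1.1) * 0.1111
= 2.2333


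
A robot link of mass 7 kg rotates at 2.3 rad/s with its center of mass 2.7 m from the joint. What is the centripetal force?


F = m * omega^2 * r
= 7 * 2.3^2 * 2.7
= 7 * 5.29 * 2.7
= 99.981 N


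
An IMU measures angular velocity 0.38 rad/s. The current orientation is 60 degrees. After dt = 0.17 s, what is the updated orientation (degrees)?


delta_theta = w * dt = 0.38 * 0.17 = 0.0646 rad
= 3.7013 deg
theta_new = 60 + 3.7013 = 63.7013 deg


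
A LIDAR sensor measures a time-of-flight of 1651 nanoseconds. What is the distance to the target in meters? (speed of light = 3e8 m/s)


tof = 1651 ns = 1.651e-06 s
dist = c * tof / 2
= 3e8 * 1.651e-06 / 2
= 247.65 m


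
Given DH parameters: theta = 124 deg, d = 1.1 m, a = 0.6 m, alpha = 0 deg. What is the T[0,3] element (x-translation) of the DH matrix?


T[0,3] = a * cos(theta)
= 0.6 * cos(124 deg)
= 0.6 * -0.5592
= -0.3355


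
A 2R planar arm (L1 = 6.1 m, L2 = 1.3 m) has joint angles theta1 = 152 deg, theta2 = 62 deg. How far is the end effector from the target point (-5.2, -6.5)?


End effector via forward kinematics:
x = L1*cos(t1) + L2*cos(t1+t2) = -6.4637
y = L1*sin(t1) + L2*sin(t1+t2) = 2.1368
Distance to target:
d = sqrt((-5.2 - -6.4637)^2 + (-6.5 - 2.1368)^2)
= sqrt(1.597 + 74.5948)
= 8.7288 m


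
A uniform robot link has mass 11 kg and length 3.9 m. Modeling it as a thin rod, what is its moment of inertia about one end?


I = (1/3) * m * L^2
= (1/3) * 11 * 3.9^2
= 0.333333 * 11 * 15.21
= 55.77 kg*m^2


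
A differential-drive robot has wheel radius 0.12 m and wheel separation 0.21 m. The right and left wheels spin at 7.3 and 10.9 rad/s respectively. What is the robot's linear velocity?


vR = r*wR = 0.12*7.3 = 0.876 m/s
vL = r*wL = 0.12*10.9 = 1.308 m/s
v = (vR+vL)/2 = 1.092 m/s
omega = (vR-vL)/L = -2.0571 rad/s
linear velocity = 1.092 m/s


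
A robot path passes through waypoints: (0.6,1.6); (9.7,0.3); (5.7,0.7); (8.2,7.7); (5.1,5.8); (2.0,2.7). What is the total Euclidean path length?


Segment lengths:
  seg1 = sqrt((9.1)^2 + (-1.3)^2) = 9.1924
  seg2 = sqrt((-4.0)^2 + (0.4)^2) = 4.02
  seg3 = sqrt((2.5)^2 + (7.0)^2) = 7.433
  seg4 = sqrt((-3.1)^2 + (-1.9)^2) = 3.6359
  seg5 = sqrt((-3.1)^2 + (-3.1)^2) = 4.3841
Total = 28.6654


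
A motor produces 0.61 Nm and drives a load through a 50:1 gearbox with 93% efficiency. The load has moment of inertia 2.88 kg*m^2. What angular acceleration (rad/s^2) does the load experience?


tau_out = tau_motor * N * eta
= 0.61 * 50 * 0.93 = 28.365 Nm
alpha = tau_out / I = 28.365 / 2.88
= 9.849 rad/s^2


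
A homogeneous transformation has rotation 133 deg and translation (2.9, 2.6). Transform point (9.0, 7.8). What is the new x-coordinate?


x' = cos(theta)*px - sin(theta)*py + tx
= -0.682*9.0 - 0.7314*7.8 + 2.9
= -8.9425


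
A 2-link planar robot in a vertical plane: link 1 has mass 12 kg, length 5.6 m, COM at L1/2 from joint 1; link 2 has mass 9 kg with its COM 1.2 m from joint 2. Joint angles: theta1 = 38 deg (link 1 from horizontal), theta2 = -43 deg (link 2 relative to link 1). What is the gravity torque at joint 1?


Horizontal distance from joint 1 to link-1 COM:
  x_c1 = (L1/2)*cos(t1) = 2.8 * 0.788 = 2.2064 m
Horizontal distance from joint 1 to link-2 COM:
  x_c2 = L1*cos(t1) + Lc2*cos(t1+t2)
       = 5.6*0.788 + 1.2*0.9962 = 5.6083 m
tau1 = m1*g*x_c1 + m2*g*x_c2
     = 12*9.81*2.2064 + 9*9.81*5.6083
     = 259.741 + 495.1563
     = 754.8972 Nm
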